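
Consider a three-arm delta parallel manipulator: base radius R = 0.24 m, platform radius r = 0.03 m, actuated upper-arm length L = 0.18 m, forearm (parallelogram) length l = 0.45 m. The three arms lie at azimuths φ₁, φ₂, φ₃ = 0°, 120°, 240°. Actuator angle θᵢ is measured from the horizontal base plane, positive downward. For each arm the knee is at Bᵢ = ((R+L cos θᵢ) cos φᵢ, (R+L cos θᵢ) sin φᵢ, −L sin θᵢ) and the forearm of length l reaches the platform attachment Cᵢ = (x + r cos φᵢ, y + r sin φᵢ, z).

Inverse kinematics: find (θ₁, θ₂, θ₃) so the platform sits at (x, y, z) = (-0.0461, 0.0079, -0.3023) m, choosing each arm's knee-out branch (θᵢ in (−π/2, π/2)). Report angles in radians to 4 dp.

θ₁ = 0.6111, θ₂ = 0.1743, θ₃ = 0.2617

arm 1 (φ=0.0°): x'=-0.0461, y'=0.0079
  A=0.2561, B=-0.3023, C=(l²−L²−A²−y'²−z²)/(2L)=0.0363
  γ=atan2(-0.3023,0.2561)=-0.8679;  ψ=arccos(0.0916)=1.4791;  θ1=γ+ψ≈0.6111
arm 2 (φ=120.0°): x'=0.0299, y'=0.0360
  e−x'=0.1801;  (l²−L²−(e−x')²−y'²−z²)/2L = 0.1249
  √(A²+B²)=0.3519;  θ2 = -1.0335+1.2078 ≈ 0.1743
arm 3 (φ=240.0°): x'=0.0162, y'=-0.0439
  A=0.1938, B=-0.3023, C=(l²−L²−A²−y'²−z²)/(2L)=0.1090
  √(A²+B²)=0.3591;  θ3 = -1.0007+1.2624 ≈ 0.2617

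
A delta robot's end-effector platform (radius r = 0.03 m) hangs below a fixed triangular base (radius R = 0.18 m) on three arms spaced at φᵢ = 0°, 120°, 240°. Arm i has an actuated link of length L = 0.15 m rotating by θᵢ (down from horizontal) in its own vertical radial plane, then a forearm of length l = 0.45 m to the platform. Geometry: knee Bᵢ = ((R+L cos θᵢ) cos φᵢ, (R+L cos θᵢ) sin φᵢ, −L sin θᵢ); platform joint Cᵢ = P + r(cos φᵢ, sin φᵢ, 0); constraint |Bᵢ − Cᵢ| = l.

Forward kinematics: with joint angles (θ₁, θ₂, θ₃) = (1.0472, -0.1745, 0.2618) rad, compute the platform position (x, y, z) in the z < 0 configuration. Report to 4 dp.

arm 1 at φ=0.0°: (R−r)+L cos θ1 = 0.2250;  S1 = (0.2250, 0.0000, -0.1299)
arm 2 at φ=120.0°: (R−r)+L cos θ2 = 0.2977;  S2 = (-0.1489, 0.2578, 0.0260)
S3 = (0.2949·cos240.0°, 0.2949·sin240.0°, -0.0388) = (-0.1474, -0.2554, -0.0388)
subtract pairs → two planes through P
[-0.7477 0.5157 0.3119]·P = 0.0218;  [-0.7449 -0.5108 0.1822]·P = 0.0210
det = 0.7660;  x = -0.0287+0.3306z,  y = 0.0007+-0.1255z
into |P−S₁|² = l²: 1.1250z² + 0.0919z + -0.1213 = 0;  Δ = 0.5542;  z = -0.3717 or 0.2900 → z<0 root = -0.3717
x = -0.1515, y = 0.0474

(-0.1515, 0.0474, -0.3717)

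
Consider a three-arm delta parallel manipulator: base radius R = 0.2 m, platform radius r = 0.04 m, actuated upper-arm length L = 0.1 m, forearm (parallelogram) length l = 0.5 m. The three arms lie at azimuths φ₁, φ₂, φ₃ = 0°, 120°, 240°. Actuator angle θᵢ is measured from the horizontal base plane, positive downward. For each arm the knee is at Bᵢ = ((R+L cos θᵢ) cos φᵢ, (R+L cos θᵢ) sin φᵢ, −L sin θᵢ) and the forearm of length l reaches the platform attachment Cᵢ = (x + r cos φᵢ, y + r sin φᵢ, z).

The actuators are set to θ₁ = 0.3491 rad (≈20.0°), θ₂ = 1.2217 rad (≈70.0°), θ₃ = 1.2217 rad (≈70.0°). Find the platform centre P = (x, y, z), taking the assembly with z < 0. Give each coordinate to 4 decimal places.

φ1=0.0°: virtual centre (0.2540, 0.0000, -0.0342), radius l
φ2=120.0°: virtual centre (-0.0971, 0.1682, -0.0940), radius l
φ3=240.0°: virtual centre (-0.0971, -0.1682, -0.0940), radius l
subtract pairs → two planes through P
[-0.7021 0.3364 -0.1195]·P = -0.0191;  [-0.7021 -0.3364 -0.1195]·P = -0.0191
Cramer: x(z) = 0.0272-0.1702z;  y(z) = 0.0000+0.0000z
into |P−centre ₁|² = l²: 1.0290z² + 0.1456z + -0.1974 = 0;  Δ = 0.8338;  z = -0.5145 or 0.3729 → z<0 root = -0.5145
x = 0.1148, y = 0.0000

(0.1148, 0.0000, -0.5145)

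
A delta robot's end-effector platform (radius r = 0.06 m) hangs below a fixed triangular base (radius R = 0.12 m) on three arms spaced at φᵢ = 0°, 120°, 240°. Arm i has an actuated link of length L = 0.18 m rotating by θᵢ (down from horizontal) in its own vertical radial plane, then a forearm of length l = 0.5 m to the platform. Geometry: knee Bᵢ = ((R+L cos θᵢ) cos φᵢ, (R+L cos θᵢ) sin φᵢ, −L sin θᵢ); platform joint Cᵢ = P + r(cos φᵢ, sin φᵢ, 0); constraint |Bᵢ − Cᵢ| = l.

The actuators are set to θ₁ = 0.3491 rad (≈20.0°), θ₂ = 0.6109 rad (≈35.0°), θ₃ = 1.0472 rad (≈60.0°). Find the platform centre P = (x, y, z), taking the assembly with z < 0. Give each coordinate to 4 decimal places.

(0.1335, 0.1151, -0.5386)

φ1=0.0°: virtual centre (0.2291, 0.0000, -0.0616), radius l
arm 2 at φ=120.0°: ρ2 = 0.2074;  centre 2 = (-0.1037, 0.1797, -0.1032)
centre 3 = (0.1500·cos240.0°, 0.1500·sin240.0°, -0.1559) = (-0.0750, -0.1299, -0.1559)
eliminate P² terms by subtracting sphere 1 from 2 and 3
[-0.6657 0.3593 -0.0834]·P = -0.0026;  [-0.6083 -0.2598 -0.1886]·P = -0.0095
Cramer: x(z) = 0.0104-0.2284z;  y(z) = 0.0121-0.1912z
into |P−centre ₁|² = l²: 1.0887z² + 0.2184z + -0.1982 = 0;  Δ = 0.9110;  z = -0.5386 or 0.3380 → z<0 root = -0.5386
x = 0.1335, y = 0.1151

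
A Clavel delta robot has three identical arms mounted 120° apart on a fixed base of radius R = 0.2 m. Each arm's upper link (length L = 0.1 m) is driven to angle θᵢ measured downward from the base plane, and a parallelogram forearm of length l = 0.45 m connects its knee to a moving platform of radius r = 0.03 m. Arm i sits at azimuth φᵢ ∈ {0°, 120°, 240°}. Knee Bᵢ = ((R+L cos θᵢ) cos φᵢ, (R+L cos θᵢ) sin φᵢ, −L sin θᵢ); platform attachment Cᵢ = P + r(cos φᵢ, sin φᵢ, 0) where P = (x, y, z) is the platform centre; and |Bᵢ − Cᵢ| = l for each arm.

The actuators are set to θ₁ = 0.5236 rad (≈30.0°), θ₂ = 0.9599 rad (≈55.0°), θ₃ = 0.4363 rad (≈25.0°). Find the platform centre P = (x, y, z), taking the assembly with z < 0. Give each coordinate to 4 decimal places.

φ1=0.0°: virtual centre (0.2566, 0.0000, -0.0500), radius l
S2 = (0.2274·cos120.0°, 0.2274·sin120.0°, -0.0819) = (-0.1137, 0.1969, -0.0819)
arm 3 at φ=240.0°: e+L cos θ3 = 0.2606;  S3 = (-0.1303, -0.2257, -0.0423)
subtract pairs → two planes through P
[-0.7406 0.3938 -0.0638]·P = -0.0099;  [-0.7738 -0.4514 0.0155]·P = 0.0014
Cramer: x(z) = 0.0062-0.0355z;  y(z) = -0.0136+0.0952z
sphere 1 gives Az²+Bz+C=0 with A=1.0103, B=0.1152, C=-0.1371;  B²−4AC=0.5673;  roots -0.4298, 0.3157;  negative root z = -0.4298
x = 0.0215, y = -0.0546

(0.0215, -0.0546, -0.4298)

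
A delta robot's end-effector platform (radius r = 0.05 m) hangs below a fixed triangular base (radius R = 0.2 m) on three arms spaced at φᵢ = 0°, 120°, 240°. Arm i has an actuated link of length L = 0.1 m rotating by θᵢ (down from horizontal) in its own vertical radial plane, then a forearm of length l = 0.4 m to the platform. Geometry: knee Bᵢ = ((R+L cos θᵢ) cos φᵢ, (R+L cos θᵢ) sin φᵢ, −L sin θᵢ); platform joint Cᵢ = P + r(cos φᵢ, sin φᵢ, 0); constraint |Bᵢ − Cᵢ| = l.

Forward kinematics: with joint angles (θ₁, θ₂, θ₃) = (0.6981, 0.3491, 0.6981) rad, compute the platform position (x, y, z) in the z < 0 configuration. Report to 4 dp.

O1 = (0.2266·cos0.0°, 0.2266·sin0.0°, -0.0643) = (0.2266, 0.0000, -0.0643)
φ2=120.0°: virtual centre (-0.1220, 0.2113, -0.0342), radius l
O3 = (0.2266·cos240.0°, 0.2266·sin240.0°, -0.0643) = (-0.1133, -0.1962, -0.0643)
eliminate P² terms by subtracting sphere 1 from 2 and 3
[-0.6972 0.4226 0.0601]·P = 0.0052;  [-0.6798 -0.3925 0.0000]·P = 0.0000
det = 0.5609;  x = -0.0036+0.0421z,  y = 0.0063+-0.0729z
quadratic in z: (1.0071)z²+(0.1083)z+(-0.1028)=0, √Δ=0.6526 → z ∈ {-0.3777, 0.2703}; z = -0.3777 (taking z<0)
x = -0.0195, y = 0.0338

(-0.0195, 0.0338, -0.3777)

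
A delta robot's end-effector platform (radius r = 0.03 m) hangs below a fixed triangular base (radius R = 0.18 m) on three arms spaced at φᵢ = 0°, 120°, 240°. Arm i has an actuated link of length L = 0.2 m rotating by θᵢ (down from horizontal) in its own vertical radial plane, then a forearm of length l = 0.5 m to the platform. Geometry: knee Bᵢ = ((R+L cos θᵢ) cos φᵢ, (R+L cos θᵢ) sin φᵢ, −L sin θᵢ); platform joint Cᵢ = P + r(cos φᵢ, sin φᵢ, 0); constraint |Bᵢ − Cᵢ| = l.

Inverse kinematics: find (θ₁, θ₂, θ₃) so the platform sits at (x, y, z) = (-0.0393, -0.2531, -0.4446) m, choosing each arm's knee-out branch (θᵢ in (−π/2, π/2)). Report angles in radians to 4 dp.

arm 1 (φ=0.0°): x'=-0.0393, y'=-0.2531
  e−x'=0.1893;  (l²−L²−(e−x')²−y'²−z²)/2L = -0.2189
  γ=atan2(-0.4446,0.1893)=-1.1683;  ψ=arccos(-0.4530)=2.0409;  θ1=γ+ψ≈0.8727
arm 2 (φ=120.0°): x'=-0.1995, y'=0.1606
  A cos θ + B sin θ = C:  0.3495·cos θ + -0.4446·sin θ = -0.3391
  √(A²+B²)=0.5656;  θ2 = -0.9045+2.2138 ≈ 1.3092
rotate P by −φ3: (0.2388, 0.0925, -0.4446)
  e−x'=-0.0888;  (l²−L²−(e−x')²−y'²−z²)/2L = -0.0103
  √(A²+B²)=0.4534;  θ3 = -1.7680+1.5935 ≈ -0.1745

θ₁ = 0.8727, θ₂ = 1.3092, θ₃ = -0.1745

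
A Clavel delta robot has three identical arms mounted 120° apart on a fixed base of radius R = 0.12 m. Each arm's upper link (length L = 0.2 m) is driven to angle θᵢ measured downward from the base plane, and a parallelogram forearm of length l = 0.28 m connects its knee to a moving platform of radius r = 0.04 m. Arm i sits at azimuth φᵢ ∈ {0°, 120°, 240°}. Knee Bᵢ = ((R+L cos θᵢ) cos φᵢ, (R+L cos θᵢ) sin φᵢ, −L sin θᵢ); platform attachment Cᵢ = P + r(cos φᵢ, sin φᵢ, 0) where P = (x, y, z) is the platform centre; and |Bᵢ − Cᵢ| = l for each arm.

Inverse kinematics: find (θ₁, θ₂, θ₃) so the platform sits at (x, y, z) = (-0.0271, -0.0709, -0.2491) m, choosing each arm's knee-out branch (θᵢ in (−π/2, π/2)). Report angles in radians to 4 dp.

arm 1 (φ=0.0°): x'=-0.0271, y'=-0.0709
  e−x'=0.1071;  (l²−L²−(e−x')²−y'²−z²)/2L = -0.1004
  √(A²+B²)=0.2711;  θ1 = -1.1647+1.9500 ≈ 0.7852
arm 2 (φ=120.0°): x'=-0.0479, y'=0.0589
  A cos θ + B sin θ = C:  0.1279·cos θ + -0.2491·sin θ = -0.1087
  γ=atan2(-0.2491,0.1279)=-1.0966;  ψ=arccos(-0.3881)=1.9694;  θ2=γ+ψ≈0.8728
arm 3 (φ=240.0°): x'=0.0750, y'=0.0120
  e−x'=0.0050;  (l²−L²−(e−x')²−y'²−z²)/2L = -0.0595
  √(A²+B²)=0.2492;  θ3 = -1.5505+1.8121 ≈ 0.2616

θ₁ = 0.7852, θ₂ = 0.8728, θ₃ = 0.2616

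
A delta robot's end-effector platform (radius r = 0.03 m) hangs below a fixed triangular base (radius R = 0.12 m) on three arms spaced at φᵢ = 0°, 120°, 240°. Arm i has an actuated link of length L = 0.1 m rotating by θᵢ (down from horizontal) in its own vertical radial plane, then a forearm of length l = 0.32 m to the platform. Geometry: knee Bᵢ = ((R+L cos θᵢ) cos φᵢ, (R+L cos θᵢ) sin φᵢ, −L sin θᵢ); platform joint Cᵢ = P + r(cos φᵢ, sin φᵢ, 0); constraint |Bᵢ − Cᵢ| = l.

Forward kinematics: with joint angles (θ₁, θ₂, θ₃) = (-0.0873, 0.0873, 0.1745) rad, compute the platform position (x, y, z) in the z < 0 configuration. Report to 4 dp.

(0.0203, 0.0073, -0.2627)

S1 = (0.1896·cos0.0°, 0.1896·sin0.0°, 0.0087) = (0.1896, 0.0000, 0.0087)
arm 2 at φ=120.0°: e+L cos θ2 = 0.1896;  S2 = (-0.0948, 0.1642, -0.0087)
φ3=240.0°: virtual centre (-0.0942, -0.1632, -0.0174), radius l
eliminate P² terms by subtracting sphere 1 from 2 and 3
plane₁₂: -0.5689x+0.3284y+-0.0349z = 0.0000
Cramer: x(z) = 0.0002-0.0766z;  y(z) = 0.0003-0.0265z
into |P−S₁|² = l²: 1.0066z² + 0.0116z + -0.0664 = 0;  Δ = 0.2676;  z = -0.2627 or 0.2512 → z<0 root = -0.2627
x = 0.0203, y = 0.0073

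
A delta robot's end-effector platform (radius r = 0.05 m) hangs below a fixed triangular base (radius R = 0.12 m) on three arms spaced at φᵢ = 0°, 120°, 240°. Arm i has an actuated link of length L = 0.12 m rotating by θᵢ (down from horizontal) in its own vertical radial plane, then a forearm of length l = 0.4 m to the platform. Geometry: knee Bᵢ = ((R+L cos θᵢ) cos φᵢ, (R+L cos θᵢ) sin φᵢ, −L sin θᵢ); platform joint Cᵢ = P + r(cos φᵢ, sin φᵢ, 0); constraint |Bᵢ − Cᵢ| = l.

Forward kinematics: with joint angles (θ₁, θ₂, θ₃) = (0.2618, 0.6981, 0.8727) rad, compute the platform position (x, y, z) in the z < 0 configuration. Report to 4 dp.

(0.0943, 0.0297, -0.4193)

S1 = (0.1859·cos0.0°, 0.1859·sin0.0°, -0.0311) = (0.1859, 0.0000, -0.0311)
arm 2 at φ=120.0°: (R−r)+L cos θ2 = 0.1619;  S2 = (-0.0810, 0.1402, -0.0771)
φ3=240.0°: virtual centre (-0.0736, -0.1274, -0.0919), radius l
|S₂|²−|S₁|² = -0.0034;  |S₃|²−|S₁|² = -0.0054
linear system: -0.5337x+0.2805y = -0.0034−-0.0921z; -0.5190x+-0.2548y = -0.0054−-0.1217z
det = 0.2816;  x = 0.0084+-0.2047z,  y = 0.0041+-0.0609z
quadratic in z: (1.0456)z²+(0.1343)z+(-0.1275)=0, √Δ=0.7426 → z ∈ {-0.4193, 0.2909}; z = -0.4193 (taking z<0)
x = 0.0943, y = 0.0297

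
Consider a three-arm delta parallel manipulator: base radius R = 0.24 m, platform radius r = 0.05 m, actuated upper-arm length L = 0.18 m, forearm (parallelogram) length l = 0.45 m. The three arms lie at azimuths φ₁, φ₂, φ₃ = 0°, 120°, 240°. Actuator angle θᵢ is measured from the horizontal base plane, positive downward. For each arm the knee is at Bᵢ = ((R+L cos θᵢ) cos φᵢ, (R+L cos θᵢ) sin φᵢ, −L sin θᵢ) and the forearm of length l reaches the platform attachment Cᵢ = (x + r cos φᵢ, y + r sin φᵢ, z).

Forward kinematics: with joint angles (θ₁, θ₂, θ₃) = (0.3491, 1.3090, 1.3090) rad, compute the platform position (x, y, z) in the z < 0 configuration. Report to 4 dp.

φ1=0.0°: virtual centre (0.3591, 0.0000, -0.0616), radius l
φ2=120.0°: virtual centre (-0.1183, 0.2049, -0.1739), radius l
φ3=240.0°: virtual centre (-0.1183, -0.2049, -0.1739), radius l
subtract pairs → two planes through P
[-0.9549 0.4098 -0.2246]·P = -0.0466;  [-0.9549 -0.4098 -0.2246]·P = -0.0466
Cramer: x(z) = 0.0488-0.2352z;  y(z) = 0.0000+0.0000z
into |P−centre ₁|² = l²: 1.0553z² + 0.2691z + -0.1024 = 0;  Δ = 0.5046;  z = -0.4641 or 0.2090 → z<0 root = -0.4641
x = 0.1579, y = 0.0000

(0.1579, 0.0000, -0.4641)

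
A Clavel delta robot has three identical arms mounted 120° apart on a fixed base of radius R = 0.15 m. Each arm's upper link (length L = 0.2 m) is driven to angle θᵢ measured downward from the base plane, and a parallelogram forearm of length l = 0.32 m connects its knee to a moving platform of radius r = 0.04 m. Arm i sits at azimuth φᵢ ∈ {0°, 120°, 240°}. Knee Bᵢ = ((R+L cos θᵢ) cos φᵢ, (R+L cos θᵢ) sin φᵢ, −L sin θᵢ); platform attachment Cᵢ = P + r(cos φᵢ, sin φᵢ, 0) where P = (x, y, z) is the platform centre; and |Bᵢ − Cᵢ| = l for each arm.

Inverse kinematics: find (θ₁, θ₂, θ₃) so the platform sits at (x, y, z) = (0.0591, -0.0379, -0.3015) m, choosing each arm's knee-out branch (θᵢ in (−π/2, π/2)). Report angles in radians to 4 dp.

rotate P by −φ1: (0.0591, -0.0379, -0.3015)
  A=0.0509, B=-0.3015, C=(l²−L²−A²−y'²−z²)/(2L)=-0.0813
  γ=atan2(-0.3015,0.0509)=-1.4036;  ψ=arccos(-0.2660)=1.8400;  θ1=γ+ψ≈0.4365
arm 2 (φ=120.0°): x'=-0.0624, y'=-0.0322
  e−x'=0.1724;  (l²−L²−(e−x')²−y'²−z²)/2L = -0.1481
  γ=atan2(-0.3015,0.1724)=-1.0514;  ψ=arccos(-0.4265)=2.0115;  θ2=γ+ψ≈0.9600
rotate P by −φ3: (0.0033, 0.0701, -0.3015)
  A cos θ + B sin θ = C:  0.1067·cos θ + -0.3015·sin θ = -0.1120
  θ3 = atan2(B,A) + arccos(C/0.3198) = 0.6981

θ₁ = 0.4365, θ₂ = 0.9600, θ₃ = 0.6981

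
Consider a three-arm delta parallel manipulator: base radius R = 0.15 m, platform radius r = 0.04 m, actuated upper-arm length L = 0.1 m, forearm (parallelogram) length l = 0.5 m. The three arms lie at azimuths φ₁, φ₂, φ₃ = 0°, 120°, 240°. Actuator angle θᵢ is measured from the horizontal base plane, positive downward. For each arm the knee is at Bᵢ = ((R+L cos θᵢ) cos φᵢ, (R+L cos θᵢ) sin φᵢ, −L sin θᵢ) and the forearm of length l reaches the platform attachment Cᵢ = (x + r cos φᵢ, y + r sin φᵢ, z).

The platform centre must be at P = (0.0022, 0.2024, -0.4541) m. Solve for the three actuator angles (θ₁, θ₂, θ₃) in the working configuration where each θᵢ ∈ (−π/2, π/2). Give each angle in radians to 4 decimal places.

rotate P by −φ1: (0.0022, 0.2024, -0.4541)
  A cos θ + B sin θ = C:  0.1078·cos θ + -0.4541·sin θ = -0.0940
  θ1 = atan2(B,A) + arccos(C/0.4667) = 0.4358
arm 2 (φ=120.0°): x'=0.1742, y'=-0.1031
  A=-0.0642, B=-0.4541, C=(l²−L²−A²−y'²−z²)/(2L)=0.0952
  γ=atan2(-0.4541,-0.0642)=-1.7112;  ψ=arccos(0.2076)=1.3617;  θ2=γ+ψ≈-0.3495
φ3=240.0° → target in arm frame (-0.1764, -0.0993)
  A=0.2864, B=-0.4541, C=(l²−L²−A²−y'²−z²)/(2L)=-0.2904
  θ3 = atan2(B,A) + arccos(C/0.5369) = 1.1342

θ₁ = 0.4358, θ₂ = -0.3495, θ₃ = 1.1342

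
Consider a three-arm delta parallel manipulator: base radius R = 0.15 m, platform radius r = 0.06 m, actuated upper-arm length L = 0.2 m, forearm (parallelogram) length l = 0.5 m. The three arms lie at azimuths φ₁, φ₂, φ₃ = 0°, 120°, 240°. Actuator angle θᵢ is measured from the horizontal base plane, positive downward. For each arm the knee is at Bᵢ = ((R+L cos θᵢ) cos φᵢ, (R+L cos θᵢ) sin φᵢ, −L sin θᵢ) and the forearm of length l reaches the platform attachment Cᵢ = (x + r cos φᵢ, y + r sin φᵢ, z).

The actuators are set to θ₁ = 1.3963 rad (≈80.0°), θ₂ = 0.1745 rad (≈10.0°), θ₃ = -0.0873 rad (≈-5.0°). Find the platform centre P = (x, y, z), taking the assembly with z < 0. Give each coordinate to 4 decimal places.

centre 1 = (0.1247·cos0.0°, 0.1247·sin0.0°, -0.1970) = (0.1247, 0.0000, -0.1970)
arm 2 at φ=120.0°: e+L cos θ2 = 0.2870;  centre 2 = (-0.1435, 0.2485, -0.0347)
centre 3 = (0.2892·cos240.0°, 0.2892·sin240.0°, 0.0174) = (-0.1446, -0.2505, 0.0174)
eliminate P² terms by subtracting sphere 1 from 2 and 3
plane₁₂: -0.5364x+0.4970y+0.3245z = 0.0292
Cramer: x(z) = -0.0547+0.7003z;  y(z) = -0.0003+0.1029z
quadratic in z: (1.5010)z²+(0.1426)z+(-0.1790)=0, √Δ=1.0465 → z ∈ {-0.3961, 0.3011}; z = -0.3961 (taking z<0)
x = -0.3321, y = -0.0411

(-0.3321, -0.0411, -0.3961)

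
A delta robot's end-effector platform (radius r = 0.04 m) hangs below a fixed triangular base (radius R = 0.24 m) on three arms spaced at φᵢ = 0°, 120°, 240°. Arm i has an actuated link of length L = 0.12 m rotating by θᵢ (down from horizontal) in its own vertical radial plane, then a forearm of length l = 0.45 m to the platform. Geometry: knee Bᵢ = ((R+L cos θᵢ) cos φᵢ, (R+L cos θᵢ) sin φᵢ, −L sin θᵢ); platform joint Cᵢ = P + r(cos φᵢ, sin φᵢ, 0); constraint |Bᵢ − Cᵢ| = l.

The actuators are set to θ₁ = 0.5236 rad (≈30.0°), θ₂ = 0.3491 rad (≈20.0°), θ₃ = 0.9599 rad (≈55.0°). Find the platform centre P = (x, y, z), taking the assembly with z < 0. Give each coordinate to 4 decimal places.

(0.0172, 0.0638, -0.4009)

arm 1 at φ=0.0°: ρ1 = 0.3039;  O1 = (0.3039, 0.0000, -0.0600)
φ2=120.0°: virtual centre (-0.1564, 0.2709, -0.0410), radius l
arm 3 at φ=240.0°: ρ3 = 0.2688;  O3 = (-0.1344, -0.2328, -0.0983)
eliminate P² terms by subtracting sphere 1 from 2 and 3
plane₁₂: -0.9206x+0.5417y+0.0379z = 0.0035
det = 0.9036;  x = 0.0066+-0.0264z,  y = 0.0177+-0.1148z
quadratic in z: (1.0139)z²+(0.1316)z+(-0.1102)=0, √Δ=0.6813 → z ∈ {-0.4009, 0.2711}; z = -0.4009 (taking z<0)
x = 0.0172, y = 0.0638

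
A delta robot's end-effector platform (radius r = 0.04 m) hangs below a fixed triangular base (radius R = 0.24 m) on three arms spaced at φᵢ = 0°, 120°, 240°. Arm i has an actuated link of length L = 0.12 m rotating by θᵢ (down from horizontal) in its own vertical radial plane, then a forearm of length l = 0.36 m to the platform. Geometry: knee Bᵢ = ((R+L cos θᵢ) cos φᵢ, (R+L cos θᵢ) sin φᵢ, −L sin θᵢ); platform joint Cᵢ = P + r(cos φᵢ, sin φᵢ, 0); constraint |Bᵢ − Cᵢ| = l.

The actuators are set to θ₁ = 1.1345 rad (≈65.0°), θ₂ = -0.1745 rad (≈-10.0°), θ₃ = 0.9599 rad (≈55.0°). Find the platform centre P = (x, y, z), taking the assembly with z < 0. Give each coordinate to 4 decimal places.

(-0.0640, 0.0784, -0.2650)

arm 1 at φ=0.0°: ρ1 = 0.2507;  O1 = (0.2507, 0.0000, -0.1088)
arm 2 at φ=120.0°: ρ2 = 0.3182;  O2 = (-0.1591, 0.2755, 0.0208)
arm 3 at φ=240.0°: ρ3 = 0.2688;  O3 = (-0.1344, -0.2328, -0.0983)
subtract pairs → two planes through P
[-0.8196 0.5511 0.2592]·P = 0.0270;  [-0.7703 -0.4656 0.0209]·P = 0.0072
Cramer: x(z) = -0.0205+0.1640z;  y(z) = 0.0184-0.2264z
into |P−O₁|² = l²: 1.0781z² + 0.1202z + -0.0439 = 0;  Δ = 0.2036;  z = -0.2650 or 0.1535 → z<0 root = -0.2650
x = -0.0640, y = 0.0784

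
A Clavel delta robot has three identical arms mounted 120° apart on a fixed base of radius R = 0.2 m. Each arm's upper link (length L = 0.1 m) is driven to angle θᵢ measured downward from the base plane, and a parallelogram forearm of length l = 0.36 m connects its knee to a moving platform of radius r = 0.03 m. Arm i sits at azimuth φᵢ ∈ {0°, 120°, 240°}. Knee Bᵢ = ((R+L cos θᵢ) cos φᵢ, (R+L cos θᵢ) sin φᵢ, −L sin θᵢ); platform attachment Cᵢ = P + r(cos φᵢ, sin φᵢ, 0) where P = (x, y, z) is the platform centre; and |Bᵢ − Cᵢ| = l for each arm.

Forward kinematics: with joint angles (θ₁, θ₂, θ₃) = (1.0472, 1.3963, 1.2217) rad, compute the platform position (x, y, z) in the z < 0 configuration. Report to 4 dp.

(0.0250, -0.0142, -0.3889)

arm 1 at φ=0.0°: e+L cos θ1 = 0.2200;  O1 = (0.2200, 0.0000, -0.0866)
φ2=120.0°: virtual centre (-0.0937, 0.1623, -0.0985), radius l
arm 3 at φ=240.0°: e+L cos θ3 = 0.2042;  O3 = (-0.1021, -0.1768, -0.0940)
|O₂|²−|O₁|² = -0.0111;  |O₃|²−|O₁|² = -0.0054
[-0.6274 0.3245 -0.0238]·P = -0.0111;  [-0.6442 -0.3537 -0.0147]·P = -0.0054
det = 0.4309;  x = 0.0132+-0.0306z,  y = -0.0088+0.0141z
quadratic in z: (1.0011)z²+(0.1856)z+(-0.0792)=0, √Δ=0.5931 → z ∈ {-0.3889, 0.2035}; z = -0.3889 (taking z<0)
x = 0.0250, y = -0.0142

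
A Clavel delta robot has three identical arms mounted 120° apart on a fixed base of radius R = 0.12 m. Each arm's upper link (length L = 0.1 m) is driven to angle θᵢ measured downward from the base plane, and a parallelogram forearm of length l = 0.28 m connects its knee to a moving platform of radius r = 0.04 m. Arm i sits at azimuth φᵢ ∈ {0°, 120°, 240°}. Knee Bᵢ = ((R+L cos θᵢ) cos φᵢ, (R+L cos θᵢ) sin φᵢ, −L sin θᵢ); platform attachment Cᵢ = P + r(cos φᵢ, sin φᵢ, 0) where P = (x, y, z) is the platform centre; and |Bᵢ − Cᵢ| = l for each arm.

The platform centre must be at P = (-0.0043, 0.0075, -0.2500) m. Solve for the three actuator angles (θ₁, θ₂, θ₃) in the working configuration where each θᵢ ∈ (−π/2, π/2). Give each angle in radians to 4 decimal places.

θ₁ = 0.3492, θ₂ = 0.2625, θ₃ = 0.3495

arm 1 (φ=0.0°): x'=-0.0043, y'=0.0075
  e−x'=0.0843;  (l²−L²−(e−x')²−y'²−z²)/2L = -0.0063
  γ=atan2(-0.2500,0.0843)=-1.2456;  ψ=arccos(-0.0239)=1.5947;  θ1=γ+ψ≈0.3492
φ2=120.0° → target in arm frame (0.0086, 0.0000)
  A=0.0714, B=-0.2500, C=(l²−L²−A²−y'²−z²)/(2L)=0.0040
  √(A²+B²)=0.2600;  θ2 = -1.2928+1.5552 ≈ 0.2625
φ3=240.0° → target in arm frame (-0.0043, -0.0075)
  A=0.0843, B=-0.2500, C=(l²−L²−A²−y'²−z²)/(2L)=-0.0063
  γ=atan2(-0.2500,0.0843)=-1.2454;  ψ=arccos(-0.0241)=1.5949;  θ3=γ+ψ≈0.3495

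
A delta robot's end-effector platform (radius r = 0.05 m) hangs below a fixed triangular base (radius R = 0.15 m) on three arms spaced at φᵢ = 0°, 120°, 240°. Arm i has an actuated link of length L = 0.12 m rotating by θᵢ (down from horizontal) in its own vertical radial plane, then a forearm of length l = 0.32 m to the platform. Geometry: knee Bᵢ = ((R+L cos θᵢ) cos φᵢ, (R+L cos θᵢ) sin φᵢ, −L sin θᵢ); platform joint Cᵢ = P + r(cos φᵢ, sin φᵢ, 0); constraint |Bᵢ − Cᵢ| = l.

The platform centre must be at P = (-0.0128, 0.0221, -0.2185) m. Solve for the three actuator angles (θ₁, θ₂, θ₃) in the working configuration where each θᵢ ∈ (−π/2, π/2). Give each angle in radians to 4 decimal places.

θ₁ = 0.0005, θ₂ = -0.3487, θ₃ = 0.0000

φ1=0.0° → target in arm frame (-0.0128, 0.0221)
  A=0.1128, B=-0.2185, C=(l²−L²−A²−y'²−z²)/(2L)=0.1127
  θ1 = atan2(B,A) + arccos(C/0.2459) = 0.0005
φ2=120.0° → target in arm frame (0.0255, 0.0000)
  A=0.0745, B=-0.2185, C=(l²−L²−A²−y'²−z²)/(2L)=0.1446
  γ=atan2(-0.2185,0.0745)=-1.2424;  ψ=arccos(0.6266)=0.8936;  θ2=γ+ψ≈-0.3487
rotate P by −φ3: (-0.0127, -0.0221, -0.2185)
  A=0.1127, B=-0.2185, C=(l²−L²−A²−y'²−z²)/(2L)=0.1127
  θ3 = atan2(B,A) + arccos(C/0.2459) = 0.0000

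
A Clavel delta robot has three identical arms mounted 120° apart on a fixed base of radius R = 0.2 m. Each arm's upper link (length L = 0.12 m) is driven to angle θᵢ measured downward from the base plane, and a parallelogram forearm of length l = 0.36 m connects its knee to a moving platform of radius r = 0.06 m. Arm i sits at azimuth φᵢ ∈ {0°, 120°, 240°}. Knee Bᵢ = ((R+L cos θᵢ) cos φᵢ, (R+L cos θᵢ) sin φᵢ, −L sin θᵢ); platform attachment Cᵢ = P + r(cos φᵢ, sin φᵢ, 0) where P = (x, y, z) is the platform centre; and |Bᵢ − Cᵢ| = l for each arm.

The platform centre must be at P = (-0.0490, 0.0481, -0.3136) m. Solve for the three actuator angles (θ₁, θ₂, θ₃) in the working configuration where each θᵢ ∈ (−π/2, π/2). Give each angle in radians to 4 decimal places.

rotate P by −φ1: (-0.0490, 0.0481, -0.3136)
  A cos θ + B sin θ = C:  0.1890·cos θ + -0.3136·sin θ = -0.0882
  θ1 = atan2(B,A) + arccos(C/0.3662) = 0.7858
rotate P by −φ2: (0.0662, 0.0184, -0.3136)
  A cos θ + B sin θ = C:  0.0738·cos θ + -0.3136·sin θ = 0.0461
  √(A²+B²)=0.3222;  θ2 = -1.3395+1.4272 ≈ 0.0877
arm 3 (φ=240.0°): x'=-0.0172, y'=-0.0665
  e−x'=0.1572;  (l²−L²−(e−x')²−y'²−z²)/2L = -0.0511
  γ=atan2(-0.3136,0.1572)=-1.1062;  ψ=arccos(-0.1457)=1.7170;  θ3=γ+ψ≈0.6107

θ₁ = 0.7858, θ₂ = 0.0877, θ₃ = 0.6107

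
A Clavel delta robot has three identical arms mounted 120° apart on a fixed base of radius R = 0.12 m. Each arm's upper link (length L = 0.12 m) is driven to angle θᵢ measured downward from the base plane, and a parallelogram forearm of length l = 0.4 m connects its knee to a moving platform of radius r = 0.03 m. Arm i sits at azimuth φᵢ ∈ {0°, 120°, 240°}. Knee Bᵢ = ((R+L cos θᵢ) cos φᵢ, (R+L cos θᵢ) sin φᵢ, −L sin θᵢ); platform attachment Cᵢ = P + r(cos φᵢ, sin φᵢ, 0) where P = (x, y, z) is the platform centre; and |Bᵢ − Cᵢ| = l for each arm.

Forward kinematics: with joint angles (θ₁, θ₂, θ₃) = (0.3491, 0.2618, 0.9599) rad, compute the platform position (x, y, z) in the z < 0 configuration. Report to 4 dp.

(0.0449, 0.1007, -0.3945)

S1 = (0.2028·cos0.0°, 0.2028·sin0.0°, -0.0410) = (0.2028, 0.0000, -0.0410)
φ2=120.0°: virtual centre (-0.1030, 0.1783, -0.0311), radius l
S3 = (0.1588·cos240.0°, 0.1588·sin240.0°, -0.0983) = (-0.0794, -0.1376, -0.0983)
eliminate P² terms by subtracting sphere 1 from 2 and 3
linear system: -0.6114x+0.3566y = 0.0006−0.0200z; -0.5644x+-0.2751y = -0.0079−-0.1145z
Cramer: x(z) = 0.0072-0.0956z;  y(z) = 0.0140-0.2200z
sphere 1 gives Az²+Bz+C=0 with A=1.0575, B=0.1134, C=-0.1199;  B²−4AC=0.5200;  roots -0.3945, 0.2873;  negative root z = -0.3945
x = 0.0449, y = 0.1007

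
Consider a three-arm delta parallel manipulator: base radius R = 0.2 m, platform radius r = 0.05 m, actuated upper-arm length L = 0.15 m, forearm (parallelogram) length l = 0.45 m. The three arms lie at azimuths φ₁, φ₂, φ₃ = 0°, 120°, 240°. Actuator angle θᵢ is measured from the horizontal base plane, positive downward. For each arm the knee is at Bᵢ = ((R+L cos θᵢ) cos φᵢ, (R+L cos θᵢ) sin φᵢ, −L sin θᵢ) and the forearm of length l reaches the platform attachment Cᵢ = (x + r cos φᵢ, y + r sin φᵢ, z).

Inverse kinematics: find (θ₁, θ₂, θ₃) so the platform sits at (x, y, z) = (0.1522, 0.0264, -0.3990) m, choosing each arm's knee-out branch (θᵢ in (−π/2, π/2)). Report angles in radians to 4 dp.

θ₁ = -0.1742, θ₂ = 0.7854, θ₃ = 0.9602

arm 1 (φ=0.0°): x'=0.1522, y'=0.0264
  A cos θ + B sin θ = C:  -0.0022·cos θ + -0.3990·sin θ = 0.0670
  θ1 = atan2(B,A) + arccos(C/0.3990) = -0.1742
arm 2 (φ=120.0°): x'=-0.0532, y'=-0.1450
  A=0.2032, B=-0.3990, C=(l²−L²−A²−y'²−z²)/(2L)=-0.1384
  √(A²+B²)=0.4478;  θ2 = -1.0997+1.8851 ≈ 0.7854
arm 3 (φ=240.0°): x'=-0.0990, y'=0.1186
  A cos θ + B sin θ = C:  0.2490·cos θ + -0.3990·sin θ = -0.1842
  √(A²+B²)=0.4703;  θ3 = -1.0129+1.9732 ≈ 0.9602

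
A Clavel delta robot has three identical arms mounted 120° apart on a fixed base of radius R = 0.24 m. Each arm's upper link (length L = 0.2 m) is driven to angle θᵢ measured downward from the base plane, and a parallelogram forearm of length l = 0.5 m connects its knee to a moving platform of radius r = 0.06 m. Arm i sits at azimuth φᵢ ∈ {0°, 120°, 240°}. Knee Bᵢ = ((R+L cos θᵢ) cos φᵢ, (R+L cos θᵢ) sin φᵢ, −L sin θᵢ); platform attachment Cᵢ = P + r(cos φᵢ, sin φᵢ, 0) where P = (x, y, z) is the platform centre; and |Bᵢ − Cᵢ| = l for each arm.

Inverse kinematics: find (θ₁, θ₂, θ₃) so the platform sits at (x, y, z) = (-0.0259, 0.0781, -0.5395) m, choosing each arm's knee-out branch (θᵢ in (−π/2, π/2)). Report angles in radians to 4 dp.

θ₁ = 0.9600, θ₂ = 0.6109, θ₃ = 1.0470

arm 1 (φ=0.0°): x'=-0.0259, y'=0.0781
  A=0.2059, B=-0.5395, C=(l²−L²−A²−y'²−z²)/(2L)=-0.3239
  θ1 = atan2(B,A) + arccos(C/0.5775) = 0.9600
φ2=120.0° → target in arm frame (0.0806, -0.0166)
  A=0.0994, B=-0.5395, C=(l²−L²−A²−y'²−z²)/(2L)=-0.2280
  γ=atan2(-0.5395,0.0994)=-1.3886;  ψ=arccos(-0.4157)=1.9995;  θ2=γ+ψ≈0.6109
rotate P by −φ3: (-0.0547, -0.0615, -0.5395)
  A cos θ + B sin θ = C:  0.2347·cos θ + -0.5395·sin θ = -0.3498
  √(A²+B²)=0.5883;  θ3 = -1.1605+2.2075 ≈ 1.0470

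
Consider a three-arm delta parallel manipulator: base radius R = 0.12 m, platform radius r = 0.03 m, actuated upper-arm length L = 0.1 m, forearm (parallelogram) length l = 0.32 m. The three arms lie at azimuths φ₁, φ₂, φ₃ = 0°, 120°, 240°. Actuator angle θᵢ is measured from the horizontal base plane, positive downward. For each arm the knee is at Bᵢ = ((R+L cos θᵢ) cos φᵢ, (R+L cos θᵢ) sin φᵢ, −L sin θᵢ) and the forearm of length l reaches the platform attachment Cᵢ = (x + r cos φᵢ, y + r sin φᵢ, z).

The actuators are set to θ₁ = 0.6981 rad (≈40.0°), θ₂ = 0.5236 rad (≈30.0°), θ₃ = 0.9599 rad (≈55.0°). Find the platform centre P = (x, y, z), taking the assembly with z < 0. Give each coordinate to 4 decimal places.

(0.0064, 0.0481, -0.3371)

S1 = (0.1666·cos0.0°, 0.1666·sin0.0°, -0.0643) = (0.1666, 0.0000, -0.0643)
S2 = (0.1766·cos120.0°, 0.1766·sin120.0°, -0.0500) = (-0.0883, 0.1529, -0.0500)
φ3=240.0°: virtual centre (-0.0737, -0.1276, -0.0819), radius l
subtract pairs → two planes through P
[-0.5098 0.3059 0.0286]·P = 0.0018;  [-0.4806 -0.2552 -0.0353]·P = -0.0035
det = 0.2771;  x = 0.0022+-0.0126z,  y = 0.0095+-0.1144z
sphere 1 gives Az²+Bz+C=0 with A=1.0132, B=0.1305, C=-0.0711;  B²−4AC=0.3054;  roots -0.3371, 0.2083;  negative root z = -0.3371
x = 0.0064, y = 0.0481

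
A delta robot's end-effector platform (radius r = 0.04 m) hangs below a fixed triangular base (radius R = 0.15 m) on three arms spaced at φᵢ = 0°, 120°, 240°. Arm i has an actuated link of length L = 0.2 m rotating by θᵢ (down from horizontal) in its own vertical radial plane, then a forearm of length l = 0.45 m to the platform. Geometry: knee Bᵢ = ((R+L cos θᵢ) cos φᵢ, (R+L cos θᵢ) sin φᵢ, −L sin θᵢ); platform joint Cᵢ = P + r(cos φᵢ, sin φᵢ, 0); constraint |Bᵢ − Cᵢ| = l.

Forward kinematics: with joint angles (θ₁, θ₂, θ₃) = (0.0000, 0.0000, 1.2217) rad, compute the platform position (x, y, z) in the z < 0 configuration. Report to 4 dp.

arm 1 at φ=0.0°: (R−r)+L cos θ1 = 0.3100;  O1 = (0.3100, 0.0000, 0.0000)
φ2=120.0°: virtual centre (-0.1550, 0.2685, 0.0000), radius l
φ3=240.0°: virtual centre (-0.0892, -0.1545, -0.1879), radius l
|O₂|²−|O₁|² = 0.0000;  |O₃|²−|O₁|² = -0.0289
linear system: -0.9300x+0.5369y = 0.0000−0.0000z; -0.7984x+-0.3090y = -0.0289−-0.3759z
det = 0.7161;  x = 0.0217+-0.2818z,  y = 0.0376+-0.4882z
quadratic in z: (1.3177)z²+(0.1258)z+(-0.1180)=0, √Δ=0.7985 → z ∈ {-0.3507, 0.2553}; z = -0.3507 (taking z<0)
x = 0.1206, y = 0.2088

(0.1206, 0.2088, -0.3507)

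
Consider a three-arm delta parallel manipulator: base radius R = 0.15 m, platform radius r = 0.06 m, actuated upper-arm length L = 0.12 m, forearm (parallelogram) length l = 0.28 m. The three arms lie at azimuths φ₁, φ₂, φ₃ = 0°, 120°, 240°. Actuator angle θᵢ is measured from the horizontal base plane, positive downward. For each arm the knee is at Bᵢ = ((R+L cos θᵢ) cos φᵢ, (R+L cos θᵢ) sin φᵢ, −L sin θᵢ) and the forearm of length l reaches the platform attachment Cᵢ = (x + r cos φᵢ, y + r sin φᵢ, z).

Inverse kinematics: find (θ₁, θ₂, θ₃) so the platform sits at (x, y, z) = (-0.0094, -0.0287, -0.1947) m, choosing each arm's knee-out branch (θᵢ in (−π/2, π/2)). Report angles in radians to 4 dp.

θ₁ = 0.1744, θ₂ = 0.2616, θ₃ = -0.1745

arm 1 (φ=0.0°): x'=-0.0094, y'=-0.0287
  e−x'=0.0994;  (l²−L²−(e−x')²−y'²−z²)/2L = 0.0641
  √(A²+B²)=0.2186;  θ1 = -1.0988+1.2731 ≈ 0.1744
arm 2 (φ=120.0°): x'=-0.0202, y'=0.0225
  e−x'=0.1102;  (l²−L²−(e−x')²−y'²−z²)/2L = 0.0560
  θ2 = atan2(B,A) + arccos(C/0.2237) = 0.2616
arm 3 (φ=240.0°): x'=0.0296, y'=0.0062
  A cos θ + B sin θ = C:  0.0604·cos θ + -0.1947·sin θ = 0.0933
  γ=atan2(-0.1947,0.0604)=-1.2698;  ψ=arccos(0.4578)=1.0953;  θ3=γ+ψ≈-0.1745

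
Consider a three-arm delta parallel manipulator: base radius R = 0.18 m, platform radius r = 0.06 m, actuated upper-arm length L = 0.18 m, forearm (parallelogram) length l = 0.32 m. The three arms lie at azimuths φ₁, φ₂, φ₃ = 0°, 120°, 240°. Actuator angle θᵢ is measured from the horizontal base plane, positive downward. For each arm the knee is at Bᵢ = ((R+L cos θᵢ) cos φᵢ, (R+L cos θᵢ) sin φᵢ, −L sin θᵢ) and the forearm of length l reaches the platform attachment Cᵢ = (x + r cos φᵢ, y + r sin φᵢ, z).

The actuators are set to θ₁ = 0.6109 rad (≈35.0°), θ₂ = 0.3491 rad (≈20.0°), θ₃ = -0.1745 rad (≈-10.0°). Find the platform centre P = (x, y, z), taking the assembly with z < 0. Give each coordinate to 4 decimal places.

(-0.0436, -0.0328, -0.1710)

arm 1 at φ=0.0°: ρ1 = 0.2674;  centre 1 = (0.2674, 0.0000, -0.1032)
arm 2 at φ=120.0°: ρ2 = 0.2891;  centre 2 = (-0.1446, 0.2504, -0.0616)
arm 3 at φ=240.0°: ρ3 = 0.2973;  centre 3 = (-0.1486, -0.2574, 0.0313)
|centre ₂|²−|centre ₁|² = 0.0052;  |centre ₃|²−|centre ₁|² = 0.0072
linear system: -0.8240x+0.5008y = 0.0052−0.0834z; -0.8322x+-0.5149y = 0.0072−0.2690z
det = 0.8410;  x = -0.0075+0.2112z,  y = -0.0019+0.1811z
sphere 1 gives Az²+Bz+C=0 with A=1.0774, B=0.0897, C=-0.0162;  B²−4AC=0.0777;  roots -0.1710, 0.0878;  negative root z = -0.1710
x = -0.0436, y = -0.0328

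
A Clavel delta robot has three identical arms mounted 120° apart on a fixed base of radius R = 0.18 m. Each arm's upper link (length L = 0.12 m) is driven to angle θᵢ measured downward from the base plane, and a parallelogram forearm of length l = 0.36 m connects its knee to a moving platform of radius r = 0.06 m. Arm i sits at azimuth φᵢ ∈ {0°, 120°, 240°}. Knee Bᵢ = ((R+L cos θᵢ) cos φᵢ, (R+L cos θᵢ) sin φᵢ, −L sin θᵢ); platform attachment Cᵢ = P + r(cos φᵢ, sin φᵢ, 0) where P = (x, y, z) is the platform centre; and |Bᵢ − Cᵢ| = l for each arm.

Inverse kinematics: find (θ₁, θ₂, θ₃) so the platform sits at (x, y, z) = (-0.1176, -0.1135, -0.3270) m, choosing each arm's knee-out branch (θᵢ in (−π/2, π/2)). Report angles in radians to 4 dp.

rotate P by −φ1: (-0.1176, -0.1135, -0.3270)
  A=0.2376, B=-0.3270, C=(l²−L²−A²−y'²−z²)/(2L)=-0.2544
  θ1 = atan2(B,A) + arccos(C/0.4042) = 1.3092
φ2=120.0° → target in arm frame (-0.0395, 0.1586)
  A cos θ + B sin θ = C:  0.1595·cos θ + -0.3270·sin θ = -0.1763
  √(A²+B²)=0.3638;  θ2 = -1.1170+2.0768 ≈ 0.9598
rotate P by −φ3: (0.1571, -0.0451, -0.3270)
  A cos θ + B sin θ = C:  -0.0371·cos θ + -0.3270·sin θ = 0.0203
  γ=atan2(-0.3270,-0.0371)=-1.6838;  ψ=arccos(0.0616)=1.5092;  θ3=γ+ψ≈-0.1745

θ₁ = 1.3092, θ₂ = 0.9598, θ₃ = -0.1745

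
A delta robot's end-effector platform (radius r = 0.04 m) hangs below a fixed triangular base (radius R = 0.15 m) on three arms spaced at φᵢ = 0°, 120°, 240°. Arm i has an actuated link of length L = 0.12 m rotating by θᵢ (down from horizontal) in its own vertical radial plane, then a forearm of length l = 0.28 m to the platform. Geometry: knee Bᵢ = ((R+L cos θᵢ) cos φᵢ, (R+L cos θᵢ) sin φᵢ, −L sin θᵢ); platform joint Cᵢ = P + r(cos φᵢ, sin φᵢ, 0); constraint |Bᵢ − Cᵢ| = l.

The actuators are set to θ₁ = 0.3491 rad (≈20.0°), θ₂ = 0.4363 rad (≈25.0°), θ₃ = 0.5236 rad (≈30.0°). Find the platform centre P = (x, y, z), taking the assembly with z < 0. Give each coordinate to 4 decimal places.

(0.0119, 0.0071, -0.2251)

arm 1 at φ=0.0°: e+L cos θ1 = 0.2228;  S1 = (0.2228, 0.0000, -0.0410)
φ2=120.0°: virtual centre (-0.1094, 0.1895, -0.0507), radius l
φ3=240.0°: virtual centre (-0.1070, -0.1853, -0.0600), radius l
eliminate P² terms by subtracting sphere 1 from 2 and 3
[-0.6643 0.3789 -0.0193]·P = -0.0009;  [-0.6594 -0.3705 -0.0379]·P = -0.0019
det = 0.4960;  x = 0.0021+-0.0434z,  y = 0.0014+-0.0251z
quadratic in z: (1.0025)z²+(0.1012)z+(-0.0280)=0, √Δ=0.3503 → z ∈ {-0.2251, 0.1242}; z = -0.2251 (taking z<0)
x = 0.0119, y = 0.0071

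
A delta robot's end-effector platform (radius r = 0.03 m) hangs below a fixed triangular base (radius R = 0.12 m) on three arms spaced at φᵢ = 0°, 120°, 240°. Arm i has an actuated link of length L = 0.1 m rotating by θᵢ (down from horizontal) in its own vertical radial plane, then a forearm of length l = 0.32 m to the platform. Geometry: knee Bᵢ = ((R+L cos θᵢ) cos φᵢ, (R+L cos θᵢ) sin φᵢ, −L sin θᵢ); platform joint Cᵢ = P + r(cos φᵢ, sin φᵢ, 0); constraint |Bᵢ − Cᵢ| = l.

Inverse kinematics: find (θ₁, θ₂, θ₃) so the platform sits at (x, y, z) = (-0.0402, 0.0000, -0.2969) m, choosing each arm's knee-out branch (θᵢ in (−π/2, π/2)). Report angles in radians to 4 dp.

rotate P by −φ1: (-0.0402, 0.0000, -0.2969)
  A cos θ + B sin θ = C:  0.1302·cos θ + -0.2969·sin θ = -0.0635
  √(A²+B²)=0.3242;  θ1 = -1.1575+1.7680 ≈ 0.6104
arm 2 (φ=120.0°): x'=0.0201, y'=0.0348
  A cos θ + B sin θ = C:  0.0699·cos θ + -0.2969·sin θ = -0.0092
  γ=atan2(-0.2969,0.0699)=-1.3396;  ψ=arccos(-0.0303)=1.6011;  θ2=γ+ψ≈0.2615
arm 3 (φ=240.0°): x'=0.0201, y'=-0.0348
  A=0.0699, B=-0.2969, C=(l²−L²−A²−y'²−z²)/(2L)=-0.0092
  θ3 = atan2(B,A) + arccos(C/0.3050) = 0.2615

θ₁ = 0.6104, θ₂ = 0.2615, θ₃ = 0.2615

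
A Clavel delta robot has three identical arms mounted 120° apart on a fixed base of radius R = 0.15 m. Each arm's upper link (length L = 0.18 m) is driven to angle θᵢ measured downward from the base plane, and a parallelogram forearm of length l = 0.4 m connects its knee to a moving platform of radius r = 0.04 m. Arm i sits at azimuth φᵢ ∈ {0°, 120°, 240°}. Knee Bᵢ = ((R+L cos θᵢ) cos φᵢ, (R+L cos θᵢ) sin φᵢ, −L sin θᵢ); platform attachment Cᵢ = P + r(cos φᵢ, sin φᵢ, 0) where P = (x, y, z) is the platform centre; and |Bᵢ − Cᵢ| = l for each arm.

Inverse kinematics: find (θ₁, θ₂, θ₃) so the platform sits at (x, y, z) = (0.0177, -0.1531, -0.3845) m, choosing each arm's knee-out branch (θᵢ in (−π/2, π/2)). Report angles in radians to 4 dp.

θ₁ = 0.6110, θ₂ = 1.1346, θ₃ = 0.1743

rotate P by −φ1: (0.0177, -0.1531, -0.3845)
  A=0.0923, B=-0.3845, C=(l²−L²−A²−y'²−z²)/(2L)=-0.1450
  θ1 = atan2(B,A) + arccos(C/0.3954) = 0.6110
arm 2 (φ=120.0°): x'=-0.1414, y'=0.0612
  A=0.2514, B=-0.3845, C=(l²−L²−A²−y'²−z²)/(2L)=-0.2422
  θ2 = atan2(B,A) + arccos(C/0.4594) = 1.1346
φ3=240.0° → target in arm frame (0.1237, 0.0919)
  A cos θ + B sin θ = C:  -0.0137·cos θ + -0.3845·sin θ = -0.0802
  √(A²+B²)=0.3847;  θ3 = -1.6065+1.7808 ≈ 0.1743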